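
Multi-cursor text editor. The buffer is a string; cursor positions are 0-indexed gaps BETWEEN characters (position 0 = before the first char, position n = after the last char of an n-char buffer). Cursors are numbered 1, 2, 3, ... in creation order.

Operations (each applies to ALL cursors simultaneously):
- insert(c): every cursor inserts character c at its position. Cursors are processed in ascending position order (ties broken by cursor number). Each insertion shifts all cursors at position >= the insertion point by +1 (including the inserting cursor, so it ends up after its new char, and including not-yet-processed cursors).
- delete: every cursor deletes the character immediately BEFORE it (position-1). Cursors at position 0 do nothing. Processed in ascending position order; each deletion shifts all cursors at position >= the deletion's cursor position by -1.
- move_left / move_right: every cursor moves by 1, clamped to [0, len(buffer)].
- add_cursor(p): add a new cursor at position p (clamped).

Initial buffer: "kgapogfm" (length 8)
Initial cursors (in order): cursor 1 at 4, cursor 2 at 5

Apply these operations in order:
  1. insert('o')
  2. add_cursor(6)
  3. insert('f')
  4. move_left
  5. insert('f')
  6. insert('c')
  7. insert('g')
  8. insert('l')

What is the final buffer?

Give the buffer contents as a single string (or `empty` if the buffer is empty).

Answer: kgapofcglfofcglfofcglfgfm

Derivation:
After op 1 (insert('o')): buffer="kgapooogfm" (len 10), cursors c1@5 c2@7, authorship ....1.2...
After op 2 (add_cursor(6)): buffer="kgapooogfm" (len 10), cursors c1@5 c3@6 c2@7, authorship ....1.2...
After op 3 (insert('f')): buffer="kgapofofofgfm" (len 13), cursors c1@6 c3@8 c2@10, authorship ....11.322...
After op 4 (move_left): buffer="kgapofofofgfm" (len 13), cursors c1@5 c3@7 c2@9, authorship ....11.322...
After op 5 (insert('f')): buffer="kgapoffoffoffgfm" (len 16), cursors c1@6 c3@9 c2@12, authorship ....111.33222...
After op 6 (insert('c')): buffer="kgapofcfofcfofcfgfm" (len 19), cursors c1@7 c3@11 c2@15, authorship ....1111.3332222...
After op 7 (insert('g')): buffer="kgapofcgfofcgfofcgfgfm" (len 22), cursors c1@8 c3@13 c2@18, authorship ....11111.333322222...
After op 8 (insert('l')): buffer="kgapofcglfofcglfofcglfgfm" (len 25), cursors c1@9 c3@15 c2@21, authorship ....111111.33333222222...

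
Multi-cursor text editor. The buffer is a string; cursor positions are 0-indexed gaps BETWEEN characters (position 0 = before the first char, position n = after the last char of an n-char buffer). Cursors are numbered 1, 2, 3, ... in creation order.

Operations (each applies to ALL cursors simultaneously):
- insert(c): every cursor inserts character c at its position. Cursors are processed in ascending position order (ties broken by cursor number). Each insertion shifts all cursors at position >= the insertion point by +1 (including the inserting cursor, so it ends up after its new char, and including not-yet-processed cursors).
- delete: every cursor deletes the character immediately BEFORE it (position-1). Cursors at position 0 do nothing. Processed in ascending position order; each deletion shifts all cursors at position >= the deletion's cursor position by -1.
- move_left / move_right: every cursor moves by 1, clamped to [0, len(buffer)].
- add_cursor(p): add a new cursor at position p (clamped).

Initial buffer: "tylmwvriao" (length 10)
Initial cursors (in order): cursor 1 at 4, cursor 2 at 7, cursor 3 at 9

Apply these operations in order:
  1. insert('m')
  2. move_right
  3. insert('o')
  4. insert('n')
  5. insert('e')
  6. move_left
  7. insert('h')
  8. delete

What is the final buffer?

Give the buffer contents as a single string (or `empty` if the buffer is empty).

Answer: tylmmwonevrmioneamoone

Derivation:
After op 1 (insert('m')): buffer="tylmmwvrmiamo" (len 13), cursors c1@5 c2@9 c3@12, authorship ....1...2..3.
After op 2 (move_right): buffer="tylmmwvrmiamo" (len 13), cursors c1@6 c2@10 c3@13, authorship ....1...2..3.
After op 3 (insert('o')): buffer="tylmmwovrmioamoo" (len 16), cursors c1@7 c2@12 c3@16, authorship ....1.1..2.2.3.3
After op 4 (insert('n')): buffer="tylmmwonvrmionamoon" (len 19), cursors c1@8 c2@14 c3@19, authorship ....1.11..2.22.3.33
After op 5 (insert('e')): buffer="tylmmwonevrmioneamoone" (len 22), cursors c1@9 c2@16 c3@22, authorship ....1.111..2.222.3.333
After op 6 (move_left): buffer="tylmmwonevrmioneamoone" (len 22), cursors c1@8 c2@15 c3@21, authorship ....1.111..2.222.3.333
After op 7 (insert('h')): buffer="tylmmwonhevrmionheamoonhe" (len 25), cursors c1@9 c2@17 c3@24, authorship ....1.1111..2.2222.3.3333
After op 8 (delete): buffer="tylmmwonevrmioneamoone" (len 22), cursors c1@8 c2@15 c3@21, authorship ....1.111..2.222.3.333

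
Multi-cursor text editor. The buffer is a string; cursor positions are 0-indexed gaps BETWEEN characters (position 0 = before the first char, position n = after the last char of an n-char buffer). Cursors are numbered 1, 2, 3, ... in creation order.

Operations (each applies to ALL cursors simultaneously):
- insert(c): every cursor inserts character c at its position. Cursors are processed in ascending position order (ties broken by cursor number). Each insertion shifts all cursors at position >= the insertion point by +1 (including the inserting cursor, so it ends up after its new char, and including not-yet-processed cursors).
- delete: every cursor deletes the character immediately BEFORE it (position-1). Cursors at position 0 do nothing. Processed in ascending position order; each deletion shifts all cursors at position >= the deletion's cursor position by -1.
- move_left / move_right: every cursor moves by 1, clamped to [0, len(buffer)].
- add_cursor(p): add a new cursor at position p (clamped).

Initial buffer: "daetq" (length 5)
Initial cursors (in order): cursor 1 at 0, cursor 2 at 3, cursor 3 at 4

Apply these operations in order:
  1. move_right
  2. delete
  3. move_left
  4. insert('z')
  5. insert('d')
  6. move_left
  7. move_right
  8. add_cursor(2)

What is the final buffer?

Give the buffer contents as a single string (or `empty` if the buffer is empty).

Answer: zdazzdde

Derivation:
After op 1 (move_right): buffer="daetq" (len 5), cursors c1@1 c2@4 c3@5, authorship .....
After op 2 (delete): buffer="ae" (len 2), cursors c1@0 c2@2 c3@2, authorship ..
After op 3 (move_left): buffer="ae" (len 2), cursors c1@0 c2@1 c3@1, authorship ..
After op 4 (insert('z')): buffer="zazze" (len 5), cursors c1@1 c2@4 c3@4, authorship 1.23.
After op 5 (insert('d')): buffer="zdazzdde" (len 8), cursors c1@2 c2@7 c3@7, authorship 11.2323.
After op 6 (move_left): buffer="zdazzdde" (len 8), cursors c1@1 c2@6 c3@6, authorship 11.2323.
After op 7 (move_right): buffer="zdazzdde" (len 8), cursors c1@2 c2@7 c3@7, authorship 11.2323.
After op 8 (add_cursor(2)): buffer="zdazzdde" (len 8), cursors c1@2 c4@2 c2@7 c3@7, authorship 11.2323.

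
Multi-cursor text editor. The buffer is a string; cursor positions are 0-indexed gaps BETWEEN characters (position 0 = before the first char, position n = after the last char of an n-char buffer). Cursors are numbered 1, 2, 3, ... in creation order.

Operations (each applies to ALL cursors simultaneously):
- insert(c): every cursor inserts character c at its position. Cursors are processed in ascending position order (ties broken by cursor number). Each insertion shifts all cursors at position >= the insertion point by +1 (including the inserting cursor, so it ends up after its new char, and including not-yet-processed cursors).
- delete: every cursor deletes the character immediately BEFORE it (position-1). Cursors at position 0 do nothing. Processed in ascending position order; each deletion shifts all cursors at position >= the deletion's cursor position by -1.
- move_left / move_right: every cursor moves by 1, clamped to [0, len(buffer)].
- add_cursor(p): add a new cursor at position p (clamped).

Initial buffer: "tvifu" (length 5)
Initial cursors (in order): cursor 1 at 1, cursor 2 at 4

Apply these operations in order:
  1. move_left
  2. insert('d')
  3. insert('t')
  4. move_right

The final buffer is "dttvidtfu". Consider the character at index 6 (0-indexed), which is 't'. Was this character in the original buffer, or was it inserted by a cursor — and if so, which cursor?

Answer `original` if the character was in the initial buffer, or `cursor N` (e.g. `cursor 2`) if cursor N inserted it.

Answer: cursor 2

Derivation:
After op 1 (move_left): buffer="tvifu" (len 5), cursors c1@0 c2@3, authorship .....
After op 2 (insert('d')): buffer="dtvidfu" (len 7), cursors c1@1 c2@5, authorship 1...2..
After op 3 (insert('t')): buffer="dttvidtfu" (len 9), cursors c1@2 c2@7, authorship 11...22..
After op 4 (move_right): buffer="dttvidtfu" (len 9), cursors c1@3 c2@8, authorship 11...22..
Authorship (.=original, N=cursor N): 1 1 . . . 2 2 . .
Index 6: author = 2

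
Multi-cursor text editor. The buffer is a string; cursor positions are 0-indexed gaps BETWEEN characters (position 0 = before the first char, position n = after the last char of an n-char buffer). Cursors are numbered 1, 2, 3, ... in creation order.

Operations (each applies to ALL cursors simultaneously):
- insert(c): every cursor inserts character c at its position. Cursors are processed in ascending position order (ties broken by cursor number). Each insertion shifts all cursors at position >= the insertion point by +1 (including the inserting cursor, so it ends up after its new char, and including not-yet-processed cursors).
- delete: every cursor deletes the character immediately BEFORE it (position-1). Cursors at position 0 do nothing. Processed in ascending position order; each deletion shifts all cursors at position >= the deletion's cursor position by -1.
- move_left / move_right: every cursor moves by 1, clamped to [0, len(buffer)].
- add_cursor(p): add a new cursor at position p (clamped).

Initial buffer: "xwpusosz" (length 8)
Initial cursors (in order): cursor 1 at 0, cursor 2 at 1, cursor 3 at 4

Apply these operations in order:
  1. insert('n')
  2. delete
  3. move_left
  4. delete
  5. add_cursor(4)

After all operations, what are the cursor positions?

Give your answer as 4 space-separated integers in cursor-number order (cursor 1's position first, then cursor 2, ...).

After op 1 (insert('n')): buffer="nxnwpunsosz" (len 11), cursors c1@1 c2@3 c3@7, authorship 1.2...3....
After op 2 (delete): buffer="xwpusosz" (len 8), cursors c1@0 c2@1 c3@4, authorship ........
After op 3 (move_left): buffer="xwpusosz" (len 8), cursors c1@0 c2@0 c3@3, authorship ........
After op 4 (delete): buffer="xwusosz" (len 7), cursors c1@0 c2@0 c3@2, authorship .......
After op 5 (add_cursor(4)): buffer="xwusosz" (len 7), cursors c1@0 c2@0 c3@2 c4@4, authorship .......

Answer: 0 0 2 4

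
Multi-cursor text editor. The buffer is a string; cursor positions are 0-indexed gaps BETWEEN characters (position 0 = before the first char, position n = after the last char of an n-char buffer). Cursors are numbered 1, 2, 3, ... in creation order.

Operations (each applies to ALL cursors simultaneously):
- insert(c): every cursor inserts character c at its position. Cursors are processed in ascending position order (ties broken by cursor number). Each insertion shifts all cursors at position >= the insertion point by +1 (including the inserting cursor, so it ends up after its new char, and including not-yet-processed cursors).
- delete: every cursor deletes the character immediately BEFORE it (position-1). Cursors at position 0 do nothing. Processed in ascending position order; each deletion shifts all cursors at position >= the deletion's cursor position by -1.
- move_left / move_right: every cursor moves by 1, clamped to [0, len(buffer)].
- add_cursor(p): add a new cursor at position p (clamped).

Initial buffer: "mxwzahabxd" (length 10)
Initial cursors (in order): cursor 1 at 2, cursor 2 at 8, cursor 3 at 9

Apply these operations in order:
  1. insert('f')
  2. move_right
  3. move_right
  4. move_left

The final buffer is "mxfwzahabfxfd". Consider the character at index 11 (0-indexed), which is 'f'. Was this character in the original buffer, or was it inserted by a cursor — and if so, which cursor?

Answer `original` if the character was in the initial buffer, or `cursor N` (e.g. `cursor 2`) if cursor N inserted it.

After op 1 (insert('f')): buffer="mxfwzahabfxfd" (len 13), cursors c1@3 c2@10 c3@12, authorship ..1......2.3.
After op 2 (move_right): buffer="mxfwzahabfxfd" (len 13), cursors c1@4 c2@11 c3@13, authorship ..1......2.3.
After op 3 (move_right): buffer="mxfwzahabfxfd" (len 13), cursors c1@5 c2@12 c3@13, authorship ..1......2.3.
After op 4 (move_left): buffer="mxfwzahabfxfd" (len 13), cursors c1@4 c2@11 c3@12, authorship ..1......2.3.
Authorship (.=original, N=cursor N): . . 1 . . . . . . 2 . 3 .
Index 11: author = 3

Answer: cursor 3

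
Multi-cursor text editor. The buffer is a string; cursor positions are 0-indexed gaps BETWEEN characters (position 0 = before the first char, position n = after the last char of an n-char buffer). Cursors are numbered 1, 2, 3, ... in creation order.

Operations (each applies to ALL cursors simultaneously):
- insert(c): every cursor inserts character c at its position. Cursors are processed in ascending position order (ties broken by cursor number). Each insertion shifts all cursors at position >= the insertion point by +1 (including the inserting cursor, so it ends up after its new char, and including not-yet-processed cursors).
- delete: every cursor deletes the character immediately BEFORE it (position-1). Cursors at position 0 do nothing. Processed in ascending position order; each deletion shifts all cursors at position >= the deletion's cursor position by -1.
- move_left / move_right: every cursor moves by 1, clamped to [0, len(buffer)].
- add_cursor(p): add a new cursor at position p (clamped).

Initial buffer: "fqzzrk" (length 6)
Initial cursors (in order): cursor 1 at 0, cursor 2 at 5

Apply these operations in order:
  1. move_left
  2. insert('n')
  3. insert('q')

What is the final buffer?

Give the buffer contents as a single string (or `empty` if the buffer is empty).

After op 1 (move_left): buffer="fqzzrk" (len 6), cursors c1@0 c2@4, authorship ......
After op 2 (insert('n')): buffer="nfqzznrk" (len 8), cursors c1@1 c2@6, authorship 1....2..
After op 3 (insert('q')): buffer="nqfqzznqrk" (len 10), cursors c1@2 c2@8, authorship 11....22..

Answer: nqfqzznqrk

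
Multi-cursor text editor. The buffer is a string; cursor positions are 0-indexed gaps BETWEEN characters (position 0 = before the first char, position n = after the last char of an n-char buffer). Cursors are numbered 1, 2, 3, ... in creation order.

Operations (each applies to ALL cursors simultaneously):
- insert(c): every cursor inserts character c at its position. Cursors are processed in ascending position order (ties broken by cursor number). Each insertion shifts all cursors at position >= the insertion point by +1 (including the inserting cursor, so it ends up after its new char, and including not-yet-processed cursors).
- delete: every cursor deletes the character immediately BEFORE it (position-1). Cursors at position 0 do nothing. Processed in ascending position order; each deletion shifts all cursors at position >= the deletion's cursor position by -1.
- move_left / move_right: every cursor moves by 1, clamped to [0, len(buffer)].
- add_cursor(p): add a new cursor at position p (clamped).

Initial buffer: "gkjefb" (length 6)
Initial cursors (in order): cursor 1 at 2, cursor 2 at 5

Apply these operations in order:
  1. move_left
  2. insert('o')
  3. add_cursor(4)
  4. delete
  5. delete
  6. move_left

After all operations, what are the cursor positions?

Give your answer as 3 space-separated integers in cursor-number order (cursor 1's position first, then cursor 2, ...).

After op 1 (move_left): buffer="gkjefb" (len 6), cursors c1@1 c2@4, authorship ......
After op 2 (insert('o')): buffer="gokjeofb" (len 8), cursors c1@2 c2@6, authorship .1...2..
After op 3 (add_cursor(4)): buffer="gokjeofb" (len 8), cursors c1@2 c3@4 c2@6, authorship .1...2..
After op 4 (delete): buffer="gkefb" (len 5), cursors c1@1 c3@2 c2@3, authorship .....
After op 5 (delete): buffer="fb" (len 2), cursors c1@0 c2@0 c3@0, authorship ..
After op 6 (move_left): buffer="fb" (len 2), cursors c1@0 c2@0 c3@0, authorship ..

Answer: 0 0 0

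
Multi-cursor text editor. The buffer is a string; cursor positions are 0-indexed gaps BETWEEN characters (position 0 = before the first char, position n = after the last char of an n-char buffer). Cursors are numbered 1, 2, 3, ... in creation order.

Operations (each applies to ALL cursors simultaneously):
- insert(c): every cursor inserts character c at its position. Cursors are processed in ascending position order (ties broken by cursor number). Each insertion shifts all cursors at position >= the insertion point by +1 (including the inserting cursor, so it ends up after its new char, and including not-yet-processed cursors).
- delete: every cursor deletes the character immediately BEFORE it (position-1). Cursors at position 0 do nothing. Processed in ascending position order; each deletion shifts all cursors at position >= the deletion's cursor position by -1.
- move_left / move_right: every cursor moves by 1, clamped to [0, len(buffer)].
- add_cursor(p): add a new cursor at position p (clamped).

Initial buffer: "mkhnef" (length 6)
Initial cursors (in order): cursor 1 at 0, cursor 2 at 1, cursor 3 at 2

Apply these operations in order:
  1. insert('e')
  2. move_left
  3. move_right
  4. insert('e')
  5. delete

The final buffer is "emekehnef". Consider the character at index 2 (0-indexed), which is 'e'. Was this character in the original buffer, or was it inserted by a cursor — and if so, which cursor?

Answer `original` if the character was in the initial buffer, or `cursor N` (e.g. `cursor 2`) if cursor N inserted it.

Answer: cursor 2

Derivation:
After op 1 (insert('e')): buffer="emekehnef" (len 9), cursors c1@1 c2@3 c3@5, authorship 1.2.3....
After op 2 (move_left): buffer="emekehnef" (len 9), cursors c1@0 c2@2 c3@4, authorship 1.2.3....
After op 3 (move_right): buffer="emekehnef" (len 9), cursors c1@1 c2@3 c3@5, authorship 1.2.3....
After op 4 (insert('e')): buffer="eemeekeehnef" (len 12), cursors c1@2 c2@5 c3@8, authorship 11.22.33....
After op 5 (delete): buffer="emekehnef" (len 9), cursors c1@1 c2@3 c3@5, authorship 1.2.3....
Authorship (.=original, N=cursor N): 1 . 2 . 3 . . . .
Index 2: author = 2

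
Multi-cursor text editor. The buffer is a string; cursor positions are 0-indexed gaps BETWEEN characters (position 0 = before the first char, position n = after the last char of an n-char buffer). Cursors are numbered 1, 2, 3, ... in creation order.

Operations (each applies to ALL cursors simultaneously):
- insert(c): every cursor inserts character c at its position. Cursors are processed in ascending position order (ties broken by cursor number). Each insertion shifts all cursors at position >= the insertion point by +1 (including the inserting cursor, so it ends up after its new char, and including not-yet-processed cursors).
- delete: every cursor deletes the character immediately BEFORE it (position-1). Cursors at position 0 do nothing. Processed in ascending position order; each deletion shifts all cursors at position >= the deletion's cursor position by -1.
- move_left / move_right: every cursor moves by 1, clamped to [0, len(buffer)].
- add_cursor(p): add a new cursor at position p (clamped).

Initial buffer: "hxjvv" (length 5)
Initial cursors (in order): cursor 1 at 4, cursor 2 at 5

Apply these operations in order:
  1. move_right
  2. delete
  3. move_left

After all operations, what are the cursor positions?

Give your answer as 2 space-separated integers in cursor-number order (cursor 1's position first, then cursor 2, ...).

After op 1 (move_right): buffer="hxjvv" (len 5), cursors c1@5 c2@5, authorship .....
After op 2 (delete): buffer="hxj" (len 3), cursors c1@3 c2@3, authorship ...
After op 3 (move_left): buffer="hxj" (len 3), cursors c1@2 c2@2, authorship ...

Answer: 2 2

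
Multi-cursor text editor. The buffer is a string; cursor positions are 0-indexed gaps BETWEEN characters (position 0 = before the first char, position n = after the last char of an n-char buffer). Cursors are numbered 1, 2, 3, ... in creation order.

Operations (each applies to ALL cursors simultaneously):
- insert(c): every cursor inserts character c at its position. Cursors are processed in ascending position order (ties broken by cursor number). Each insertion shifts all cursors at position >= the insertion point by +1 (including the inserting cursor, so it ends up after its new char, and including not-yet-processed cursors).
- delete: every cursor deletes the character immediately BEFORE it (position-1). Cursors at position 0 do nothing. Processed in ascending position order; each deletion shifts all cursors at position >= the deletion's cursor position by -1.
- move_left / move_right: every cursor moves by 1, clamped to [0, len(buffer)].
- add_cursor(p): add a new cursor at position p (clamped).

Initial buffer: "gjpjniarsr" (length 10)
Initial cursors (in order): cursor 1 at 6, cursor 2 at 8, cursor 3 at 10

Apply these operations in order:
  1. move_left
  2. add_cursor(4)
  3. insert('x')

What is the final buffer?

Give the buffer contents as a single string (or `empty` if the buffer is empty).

After op 1 (move_left): buffer="gjpjniarsr" (len 10), cursors c1@5 c2@7 c3@9, authorship ..........
After op 2 (add_cursor(4)): buffer="gjpjniarsr" (len 10), cursors c4@4 c1@5 c2@7 c3@9, authorship ..........
After op 3 (insert('x')): buffer="gjpjxnxiaxrsxr" (len 14), cursors c4@5 c1@7 c2@10 c3@13, authorship ....4.1..2..3.

Answer: gjpjxnxiaxrsxr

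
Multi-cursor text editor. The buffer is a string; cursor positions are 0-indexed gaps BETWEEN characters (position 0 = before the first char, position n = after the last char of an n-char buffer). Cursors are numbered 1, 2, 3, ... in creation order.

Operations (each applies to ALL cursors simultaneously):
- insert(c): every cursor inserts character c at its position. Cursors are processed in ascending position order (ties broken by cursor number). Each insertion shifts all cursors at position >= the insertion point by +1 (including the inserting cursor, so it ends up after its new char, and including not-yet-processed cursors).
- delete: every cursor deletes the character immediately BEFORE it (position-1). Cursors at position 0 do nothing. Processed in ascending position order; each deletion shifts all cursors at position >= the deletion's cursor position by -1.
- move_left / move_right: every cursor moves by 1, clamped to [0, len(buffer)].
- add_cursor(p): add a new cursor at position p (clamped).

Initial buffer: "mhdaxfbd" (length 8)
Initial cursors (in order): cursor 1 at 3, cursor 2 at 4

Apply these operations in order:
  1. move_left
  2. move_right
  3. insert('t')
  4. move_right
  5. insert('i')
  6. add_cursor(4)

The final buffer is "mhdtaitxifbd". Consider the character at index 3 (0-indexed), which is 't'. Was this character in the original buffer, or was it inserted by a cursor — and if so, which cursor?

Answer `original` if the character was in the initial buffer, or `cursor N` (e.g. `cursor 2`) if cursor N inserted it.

After op 1 (move_left): buffer="mhdaxfbd" (len 8), cursors c1@2 c2@3, authorship ........
After op 2 (move_right): buffer="mhdaxfbd" (len 8), cursors c1@3 c2@4, authorship ........
After op 3 (insert('t')): buffer="mhdtatxfbd" (len 10), cursors c1@4 c2@6, authorship ...1.2....
After op 4 (move_right): buffer="mhdtatxfbd" (len 10), cursors c1@5 c2@7, authorship ...1.2....
After op 5 (insert('i')): buffer="mhdtaitxifbd" (len 12), cursors c1@6 c2@9, authorship ...1.12.2...
After op 6 (add_cursor(4)): buffer="mhdtaitxifbd" (len 12), cursors c3@4 c1@6 c2@9, authorship ...1.12.2...
Authorship (.=original, N=cursor N): . . . 1 . 1 2 . 2 . . .
Index 3: author = 1

Answer: cursor 1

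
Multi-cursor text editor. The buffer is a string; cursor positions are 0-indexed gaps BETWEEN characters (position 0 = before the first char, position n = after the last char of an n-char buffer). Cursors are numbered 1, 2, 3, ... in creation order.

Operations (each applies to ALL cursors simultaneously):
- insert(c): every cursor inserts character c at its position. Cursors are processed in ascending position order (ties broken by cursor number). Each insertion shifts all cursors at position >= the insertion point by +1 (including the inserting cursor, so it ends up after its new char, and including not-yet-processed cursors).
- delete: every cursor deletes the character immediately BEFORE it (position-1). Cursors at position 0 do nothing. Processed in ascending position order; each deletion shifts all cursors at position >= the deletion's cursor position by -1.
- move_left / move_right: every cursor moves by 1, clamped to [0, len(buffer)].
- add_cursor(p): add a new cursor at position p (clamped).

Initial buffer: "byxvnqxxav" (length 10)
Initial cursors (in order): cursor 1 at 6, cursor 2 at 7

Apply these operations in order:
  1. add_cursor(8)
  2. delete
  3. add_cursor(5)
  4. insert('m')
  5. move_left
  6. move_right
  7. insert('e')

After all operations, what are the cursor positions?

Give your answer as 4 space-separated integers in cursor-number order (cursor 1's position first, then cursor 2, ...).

Answer: 13 13 13 13

Derivation:
After op 1 (add_cursor(8)): buffer="byxvnqxxav" (len 10), cursors c1@6 c2@7 c3@8, authorship ..........
After op 2 (delete): buffer="byxvnav" (len 7), cursors c1@5 c2@5 c3@5, authorship .......
After op 3 (add_cursor(5)): buffer="byxvnav" (len 7), cursors c1@5 c2@5 c3@5 c4@5, authorship .......
After op 4 (insert('m')): buffer="byxvnmmmmav" (len 11), cursors c1@9 c2@9 c3@9 c4@9, authorship .....1234..
After op 5 (move_left): buffer="byxvnmmmmav" (len 11), cursors c1@8 c2@8 c3@8 c4@8, authorship .....1234..
After op 6 (move_right): buffer="byxvnmmmmav" (len 11), cursors c1@9 c2@9 c3@9 c4@9, authorship .....1234..
After op 7 (insert('e')): buffer="byxvnmmmmeeeeav" (len 15), cursors c1@13 c2@13 c3@13 c4@13, authorship .....12341234..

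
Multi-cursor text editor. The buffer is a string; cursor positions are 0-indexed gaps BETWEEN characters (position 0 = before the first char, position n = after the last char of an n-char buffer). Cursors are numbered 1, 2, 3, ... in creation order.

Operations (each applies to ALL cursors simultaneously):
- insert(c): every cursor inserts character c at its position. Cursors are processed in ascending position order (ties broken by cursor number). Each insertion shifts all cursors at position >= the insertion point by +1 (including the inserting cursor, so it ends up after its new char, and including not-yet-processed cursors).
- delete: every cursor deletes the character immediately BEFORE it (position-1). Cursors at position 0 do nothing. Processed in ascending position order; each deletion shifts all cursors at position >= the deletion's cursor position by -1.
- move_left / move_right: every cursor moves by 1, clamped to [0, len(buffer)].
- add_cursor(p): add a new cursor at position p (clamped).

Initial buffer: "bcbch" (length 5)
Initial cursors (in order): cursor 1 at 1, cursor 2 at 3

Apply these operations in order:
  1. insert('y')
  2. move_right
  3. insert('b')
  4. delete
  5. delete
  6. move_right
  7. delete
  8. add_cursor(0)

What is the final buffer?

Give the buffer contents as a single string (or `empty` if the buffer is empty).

After op 1 (insert('y')): buffer="bycbych" (len 7), cursors c1@2 c2@5, authorship .1..2..
After op 2 (move_right): buffer="bycbych" (len 7), cursors c1@3 c2@6, authorship .1..2..
After op 3 (insert('b')): buffer="bycbbycbh" (len 9), cursors c1@4 c2@8, authorship .1.1.2.2.
After op 4 (delete): buffer="bycbych" (len 7), cursors c1@3 c2@6, authorship .1..2..
After op 5 (delete): buffer="bybyh" (len 5), cursors c1@2 c2@4, authorship .1.2.
After op 6 (move_right): buffer="bybyh" (len 5), cursors c1@3 c2@5, authorship .1.2.
After op 7 (delete): buffer="byy" (len 3), cursors c1@2 c2@3, authorship .12
After op 8 (add_cursor(0)): buffer="byy" (len 3), cursors c3@0 c1@2 c2@3, authorship .12

Answer: byy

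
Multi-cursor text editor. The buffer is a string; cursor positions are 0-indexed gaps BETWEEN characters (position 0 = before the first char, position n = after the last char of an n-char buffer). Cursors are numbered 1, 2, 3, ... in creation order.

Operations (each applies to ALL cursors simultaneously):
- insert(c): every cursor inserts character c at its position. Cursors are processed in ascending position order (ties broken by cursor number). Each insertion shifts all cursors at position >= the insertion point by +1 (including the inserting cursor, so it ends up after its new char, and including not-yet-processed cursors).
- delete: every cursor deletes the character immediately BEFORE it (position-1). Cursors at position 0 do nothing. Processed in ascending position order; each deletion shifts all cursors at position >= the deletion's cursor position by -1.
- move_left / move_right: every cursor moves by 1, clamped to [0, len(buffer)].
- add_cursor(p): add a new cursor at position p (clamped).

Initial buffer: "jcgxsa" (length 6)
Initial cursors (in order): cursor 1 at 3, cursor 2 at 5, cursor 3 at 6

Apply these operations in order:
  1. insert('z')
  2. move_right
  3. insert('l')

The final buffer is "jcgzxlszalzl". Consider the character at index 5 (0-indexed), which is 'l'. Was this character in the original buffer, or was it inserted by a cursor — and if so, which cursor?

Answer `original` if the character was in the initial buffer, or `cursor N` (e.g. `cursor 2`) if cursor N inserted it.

After op 1 (insert('z')): buffer="jcgzxszaz" (len 9), cursors c1@4 c2@7 c3@9, authorship ...1..2.3
After op 2 (move_right): buffer="jcgzxszaz" (len 9), cursors c1@5 c2@8 c3@9, authorship ...1..2.3
After op 3 (insert('l')): buffer="jcgzxlszalzl" (len 12), cursors c1@6 c2@10 c3@12, authorship ...1.1.2.233
Authorship (.=original, N=cursor N): . . . 1 . 1 . 2 . 2 3 3
Index 5: author = 1

Answer: cursor 1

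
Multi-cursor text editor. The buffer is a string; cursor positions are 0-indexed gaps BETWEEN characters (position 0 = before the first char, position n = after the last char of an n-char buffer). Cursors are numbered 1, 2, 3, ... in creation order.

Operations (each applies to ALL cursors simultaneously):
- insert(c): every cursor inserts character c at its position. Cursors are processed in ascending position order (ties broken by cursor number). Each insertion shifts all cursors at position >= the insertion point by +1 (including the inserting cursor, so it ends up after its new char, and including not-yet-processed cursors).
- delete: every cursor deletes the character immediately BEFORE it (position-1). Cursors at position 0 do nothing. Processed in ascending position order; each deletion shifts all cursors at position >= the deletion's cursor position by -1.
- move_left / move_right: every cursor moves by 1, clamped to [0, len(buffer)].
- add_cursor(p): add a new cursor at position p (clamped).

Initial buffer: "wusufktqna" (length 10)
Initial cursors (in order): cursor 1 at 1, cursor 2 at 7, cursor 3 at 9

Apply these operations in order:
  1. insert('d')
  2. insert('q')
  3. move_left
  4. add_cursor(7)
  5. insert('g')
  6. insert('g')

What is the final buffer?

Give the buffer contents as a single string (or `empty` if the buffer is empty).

After op 1 (insert('d')): buffer="wdusufktdqnda" (len 13), cursors c1@2 c2@9 c3@12, authorship .1......2..3.
After op 2 (insert('q')): buffer="wdqusufktdqqndqa" (len 16), cursors c1@3 c2@11 c3@15, authorship .11......22..33.
After op 3 (move_left): buffer="wdqusufktdqqndqa" (len 16), cursors c1@2 c2@10 c3@14, authorship .11......22..33.
After op 4 (add_cursor(7)): buffer="wdqusufktdqqndqa" (len 16), cursors c1@2 c4@7 c2@10 c3@14, authorship .11......22..33.
After op 5 (insert('g')): buffer="wdgqusufgktdgqqndgqa" (len 20), cursors c1@3 c4@9 c2@13 c3@18, authorship .111....4..222..333.
After op 6 (insert('g')): buffer="wdggqusufggktdggqqndggqa" (len 24), cursors c1@4 c4@11 c2@16 c3@22, authorship .1111....44..2222..3333.

Answer: wdggqusufggktdggqqndggqa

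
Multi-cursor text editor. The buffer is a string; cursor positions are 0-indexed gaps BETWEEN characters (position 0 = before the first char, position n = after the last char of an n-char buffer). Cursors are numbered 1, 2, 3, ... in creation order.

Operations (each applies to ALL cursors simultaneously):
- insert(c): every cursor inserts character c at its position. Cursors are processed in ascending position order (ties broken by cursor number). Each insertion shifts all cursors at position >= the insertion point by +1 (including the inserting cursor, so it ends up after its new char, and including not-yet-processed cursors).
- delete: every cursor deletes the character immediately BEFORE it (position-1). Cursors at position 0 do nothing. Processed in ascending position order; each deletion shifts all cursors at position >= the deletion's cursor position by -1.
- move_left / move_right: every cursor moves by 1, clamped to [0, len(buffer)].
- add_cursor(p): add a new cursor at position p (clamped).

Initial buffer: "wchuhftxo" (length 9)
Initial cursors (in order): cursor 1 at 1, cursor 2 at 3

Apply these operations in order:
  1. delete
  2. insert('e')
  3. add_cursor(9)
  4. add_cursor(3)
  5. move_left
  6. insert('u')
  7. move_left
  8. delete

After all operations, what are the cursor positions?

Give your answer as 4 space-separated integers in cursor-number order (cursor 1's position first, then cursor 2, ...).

After op 1 (delete): buffer="cuhftxo" (len 7), cursors c1@0 c2@1, authorship .......
After op 2 (insert('e')): buffer="eceuhftxo" (len 9), cursors c1@1 c2@3, authorship 1.2......
After op 3 (add_cursor(9)): buffer="eceuhftxo" (len 9), cursors c1@1 c2@3 c3@9, authorship 1.2......
After op 4 (add_cursor(3)): buffer="eceuhftxo" (len 9), cursors c1@1 c2@3 c4@3 c3@9, authorship 1.2......
After op 5 (move_left): buffer="eceuhftxo" (len 9), cursors c1@0 c2@2 c4@2 c3@8, authorship 1.2......
After op 6 (insert('u')): buffer="uecuueuhftxuo" (len 13), cursors c1@1 c2@5 c4@5 c3@12, authorship 11.242.....3.
After op 7 (move_left): buffer="uecuueuhftxuo" (len 13), cursors c1@0 c2@4 c4@4 c3@11, authorship 11.242.....3.
After op 8 (delete): buffer="ueueuhftuo" (len 10), cursors c1@0 c2@2 c4@2 c3@8, authorship 1142....3.

Answer: 0 2 8 2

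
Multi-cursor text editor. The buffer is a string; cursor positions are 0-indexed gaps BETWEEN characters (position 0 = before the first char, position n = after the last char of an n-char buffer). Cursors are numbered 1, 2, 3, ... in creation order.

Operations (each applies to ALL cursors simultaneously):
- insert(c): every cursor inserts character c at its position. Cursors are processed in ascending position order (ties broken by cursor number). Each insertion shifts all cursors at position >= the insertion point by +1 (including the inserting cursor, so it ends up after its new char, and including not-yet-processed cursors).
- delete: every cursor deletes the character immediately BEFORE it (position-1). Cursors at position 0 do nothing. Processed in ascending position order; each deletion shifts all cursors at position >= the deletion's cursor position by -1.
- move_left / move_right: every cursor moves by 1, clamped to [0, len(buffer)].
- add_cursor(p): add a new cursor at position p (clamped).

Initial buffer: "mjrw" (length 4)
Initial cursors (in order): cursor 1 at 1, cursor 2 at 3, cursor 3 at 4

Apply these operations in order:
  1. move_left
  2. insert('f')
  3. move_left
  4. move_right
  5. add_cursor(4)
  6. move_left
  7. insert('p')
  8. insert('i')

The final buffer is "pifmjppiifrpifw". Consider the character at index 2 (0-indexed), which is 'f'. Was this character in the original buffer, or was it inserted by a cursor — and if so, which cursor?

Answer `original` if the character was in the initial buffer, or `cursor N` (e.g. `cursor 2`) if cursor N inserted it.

After op 1 (move_left): buffer="mjrw" (len 4), cursors c1@0 c2@2 c3@3, authorship ....
After op 2 (insert('f')): buffer="fmjfrfw" (len 7), cursors c1@1 c2@4 c3@6, authorship 1..2.3.
After op 3 (move_left): buffer="fmjfrfw" (len 7), cursors c1@0 c2@3 c3@5, authorship 1..2.3.
After op 4 (move_right): buffer="fmjfrfw" (len 7), cursors c1@1 c2@4 c3@6, authorship 1..2.3.
After op 5 (add_cursor(4)): buffer="fmjfrfw" (len 7), cursors c1@1 c2@4 c4@4 c3@6, authorship 1..2.3.
After op 6 (move_left): buffer="fmjfrfw" (len 7), cursors c1@0 c2@3 c4@3 c3@5, authorship 1..2.3.
After op 7 (insert('p')): buffer="pfmjppfrpfw" (len 11), cursors c1@1 c2@6 c4@6 c3@9, authorship 11..242.33.
After op 8 (insert('i')): buffer="pifmjppiifrpifw" (len 15), cursors c1@2 c2@9 c4@9 c3@13, authorship 111..24242.333.
Authorship (.=original, N=cursor N): 1 1 1 . . 2 4 2 4 2 . 3 3 3 .
Index 2: author = 1

Answer: cursor 1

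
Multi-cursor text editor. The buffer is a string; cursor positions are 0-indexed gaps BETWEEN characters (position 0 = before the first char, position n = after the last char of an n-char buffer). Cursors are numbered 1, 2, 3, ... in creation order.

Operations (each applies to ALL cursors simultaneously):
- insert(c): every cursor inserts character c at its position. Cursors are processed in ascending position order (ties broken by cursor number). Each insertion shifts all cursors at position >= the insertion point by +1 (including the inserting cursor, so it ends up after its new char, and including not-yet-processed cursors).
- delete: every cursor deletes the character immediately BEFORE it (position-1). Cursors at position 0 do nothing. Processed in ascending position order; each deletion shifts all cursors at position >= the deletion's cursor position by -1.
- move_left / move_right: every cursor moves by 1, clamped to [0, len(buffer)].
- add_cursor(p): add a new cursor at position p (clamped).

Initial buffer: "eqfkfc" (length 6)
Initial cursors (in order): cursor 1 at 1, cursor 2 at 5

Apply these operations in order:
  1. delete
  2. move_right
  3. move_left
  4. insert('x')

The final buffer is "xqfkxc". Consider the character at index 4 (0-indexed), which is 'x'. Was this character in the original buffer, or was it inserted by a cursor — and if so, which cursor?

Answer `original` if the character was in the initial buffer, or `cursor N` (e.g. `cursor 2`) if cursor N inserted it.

Answer: cursor 2

Derivation:
After op 1 (delete): buffer="qfkc" (len 4), cursors c1@0 c2@3, authorship ....
After op 2 (move_right): buffer="qfkc" (len 4), cursors c1@1 c2@4, authorship ....
After op 3 (move_left): buffer="qfkc" (len 4), cursors c1@0 c2@3, authorship ....
After op 4 (insert('x')): buffer="xqfkxc" (len 6), cursors c1@1 c2@5, authorship 1...2.
Authorship (.=original, N=cursor N): 1 . . . 2 .
Index 4: author = 2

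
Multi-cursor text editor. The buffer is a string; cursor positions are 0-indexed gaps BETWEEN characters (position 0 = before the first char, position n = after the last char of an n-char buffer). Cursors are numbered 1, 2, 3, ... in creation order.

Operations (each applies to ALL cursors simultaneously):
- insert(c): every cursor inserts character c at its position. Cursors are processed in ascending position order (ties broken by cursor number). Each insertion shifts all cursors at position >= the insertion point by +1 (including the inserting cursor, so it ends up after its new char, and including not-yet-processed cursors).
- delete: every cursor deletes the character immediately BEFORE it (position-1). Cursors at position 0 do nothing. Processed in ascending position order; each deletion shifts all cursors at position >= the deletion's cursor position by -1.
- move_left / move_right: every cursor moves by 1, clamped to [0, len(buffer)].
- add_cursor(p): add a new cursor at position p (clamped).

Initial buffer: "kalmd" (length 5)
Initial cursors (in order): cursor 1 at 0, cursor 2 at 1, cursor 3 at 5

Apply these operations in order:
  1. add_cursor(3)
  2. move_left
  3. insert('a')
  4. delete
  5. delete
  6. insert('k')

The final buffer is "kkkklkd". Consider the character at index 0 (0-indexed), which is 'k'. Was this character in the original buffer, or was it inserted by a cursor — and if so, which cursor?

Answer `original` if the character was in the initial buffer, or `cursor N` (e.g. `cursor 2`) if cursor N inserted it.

Answer: cursor 1

Derivation:
After op 1 (add_cursor(3)): buffer="kalmd" (len 5), cursors c1@0 c2@1 c4@3 c3@5, authorship .....
After op 2 (move_left): buffer="kalmd" (len 5), cursors c1@0 c2@0 c4@2 c3@4, authorship .....
After op 3 (insert('a')): buffer="aakaalmad" (len 9), cursors c1@2 c2@2 c4@5 c3@8, authorship 12..4..3.
After op 4 (delete): buffer="kalmd" (len 5), cursors c1@0 c2@0 c4@2 c3@4, authorship .....
After op 5 (delete): buffer="kld" (len 3), cursors c1@0 c2@0 c4@1 c3@2, authorship ...
After op 6 (insert('k')): buffer="kkkklkd" (len 7), cursors c1@2 c2@2 c4@4 c3@6, authorship 12.4.3.
Authorship (.=original, N=cursor N): 1 2 . 4 . 3 .
Index 0: author = 1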